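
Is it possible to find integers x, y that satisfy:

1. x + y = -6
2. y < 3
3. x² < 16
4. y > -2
No

A contradictory subset is {x + y = -6, x² < 16, y > -2}. No integer assignment can satisfy these jointly:

  - x + y = -6: is a linear equation tying the variables together
  - x² < 16: restricts x to |x| ≤ 3
  - y > -2: bounds one variable relative to a constant

Range argument: with x ∈ [-3, 3], y ∈ [-1, ∞], the left side of the equation is at least -4, but the right side is -6 < -4. No integer solution exists.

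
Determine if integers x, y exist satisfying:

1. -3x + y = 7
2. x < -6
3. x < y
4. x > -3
No

A contradictory subset is {x < -6, x > -3}. No integer assignment can satisfy these jointly:

  - x < -6: bounds one variable relative to a constant
  - x > -3: bounds one variable relative to a constant

Direct contradiction: the bounds on x require x ≥ -2 and x ≤ -7 simultaneously, which is empty.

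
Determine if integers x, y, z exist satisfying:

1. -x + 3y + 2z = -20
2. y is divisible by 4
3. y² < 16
Yes

Take x = 20, y = 0, z = 0. Substituting into each constraint:
  (1) (-20) + 3(0) + 2(0) = -20 ✓
  (2) 0 = 4 × 0, remainder 0 ✓
  (3) y² = (0)² = 0, and 0 < 16 ✓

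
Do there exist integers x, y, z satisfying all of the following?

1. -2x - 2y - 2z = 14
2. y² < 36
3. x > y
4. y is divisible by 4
Yes

Take x = 1, y = 0, z = -8. Substituting into each constraint:
  (1) -2(1) - 2(0) - 2(-8) = 14 ✓
  (2) y² = (0)² = 0, and 0 < 36 ✓
  (3) 1 > 0 ✓
  (4) 0 = 4 × 0, remainder 0 ✓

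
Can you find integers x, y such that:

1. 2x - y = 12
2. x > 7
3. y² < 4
No

The full constraint system is jointly infeasible over the integers. Each constraint and what it forces:

  - 2x - y = 12: is a linear equation tying the variables together
  - x > 7: bounds one variable relative to a constant
  - y² < 4: restricts y to |y| ≤ 1

Range argument: with x ∈ [8, ∞], y ∈ [-1, 1], the left side of the equation is at least 15, but the right side is 12 < 15. No integer solution exists.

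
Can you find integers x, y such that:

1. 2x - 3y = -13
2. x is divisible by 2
Yes

Take x = -2, y = 3. Substituting into each constraint:
  (1) 2(-2) - 3(3) = -13 ✓
  (2) -2 = 2 × -1, remainder 0 ✓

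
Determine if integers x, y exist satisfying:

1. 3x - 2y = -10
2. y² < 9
Yes

Take x = -4, y = -1. Substituting into each constraint:
  (1) 3(-4) - 2(-1) = -10 ✓
  (2) y² = (-1)² = 1, and 1 < 9 ✓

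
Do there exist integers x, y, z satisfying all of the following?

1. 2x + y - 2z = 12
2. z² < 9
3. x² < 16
Yes

Take x = 0, y = 12, z = 0. Substituting into each constraint:
  (1) 2(0) + 12 - 2(0) = 12 ✓
  (2) z² = (0)² = 0, and 0 < 9 ✓
  (3) x² = (0)² = 0, and 0 < 16 ✓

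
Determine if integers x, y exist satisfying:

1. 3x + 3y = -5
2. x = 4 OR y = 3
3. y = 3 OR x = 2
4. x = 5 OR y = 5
No

Even the single constraint (3x + 3y = -5) is infeasible over the integers.

  - 3x + 3y = -5: every term on the left is divisible by 3, so the LHS ≡ 0 (mod 3), but the RHS -5 is not — no integer solution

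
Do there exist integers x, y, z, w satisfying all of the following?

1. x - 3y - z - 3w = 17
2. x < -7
Yes

Take x = -8, y = 0, z = 2, w = -9. Substituting into each constraint:
  (1) (-8) - 3(0) + (-2) - 3(-9) = 17 ✓
  (2) -8 < -7 ✓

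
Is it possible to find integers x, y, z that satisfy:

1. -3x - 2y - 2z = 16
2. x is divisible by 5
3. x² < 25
Yes

Take x = 0, y = 0, z = -8. Substituting into each constraint:
  (1) -3(0) - 2(0) - 2(-8) = 16 ✓
  (2) 0 = 5 × 0, remainder 0 ✓
  (3) x² = (0)² = 0, and 0 < 25 ✓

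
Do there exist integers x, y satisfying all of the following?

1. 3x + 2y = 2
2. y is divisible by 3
No

The full constraint system is jointly infeasible over the integers. Each constraint and what it forces:

  - 3x + 2y = 2: is a linear equation tying the variables together
  - y is divisible by 3: restricts y to multiples of 3

Modular obstruction: writing y = 3y', every remaining term of the linear equation is divisible by 3, so the left side is ≡ 0 (mod 3); but the right side 2 ≡ 2 (mod 3). No integers can satisfy it.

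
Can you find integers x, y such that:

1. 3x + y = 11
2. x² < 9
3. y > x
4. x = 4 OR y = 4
No

A contradictory subset is {3x + y = 11, y > x, x = 4 OR y = 4}. No integer assignment can satisfy these jointly:

  - 3x + y = 11: is a linear equation tying the variables together
  - y > x: bounds one variable relative to another variable
  - x = 4 OR y = 4: forces a choice: either x = 4 or y = 4

Split on the disjunction (x = 4 OR y = 4):
  • If x = 4: the equation forces y = -1, giving (x, y) = (4, -1), which violates y > x.
  • If y = 4: with y = 4, every remaining term of the linear equation is divisible by 3, so the left side is ≡ 0 (mod 3); but the right side 7 ≡ 1 (mod 3). No integers can satisfy it.
Both branches are infeasible, so the system has no integer solution.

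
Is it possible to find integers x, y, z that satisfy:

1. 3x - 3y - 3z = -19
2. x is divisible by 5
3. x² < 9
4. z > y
No

Even the single constraint (3x - 3y - 3z = -19) is infeasible over the integers.

  - 3x - 3y - 3z = -19: every term on the left is divisible by 3, so the LHS ≡ 0 (mod 3), but the RHS -19 is not — no integer solution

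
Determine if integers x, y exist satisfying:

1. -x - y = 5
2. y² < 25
Yes

Take x = -5, y = 0. Substituting into each constraint:
  (1) 5 + 0 = 5 ✓
  (2) y² = (0)² = 0, and 0 < 25 ✓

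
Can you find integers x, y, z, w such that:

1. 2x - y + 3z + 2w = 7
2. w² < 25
Yes

Take x = 2, y = 0, z = 1, w = 0. Substituting into each constraint:
  (1) 2(2) + 0 + 3(1) + 2(0) = 7 ✓
  (2) w² = (0)² = 0, and 0 < 25 ✓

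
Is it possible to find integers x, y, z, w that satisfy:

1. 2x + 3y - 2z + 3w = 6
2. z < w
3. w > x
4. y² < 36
Yes

Take x = -1, y = 2, z = -1, w = 0. Substituting into each constraint:
  (1) 2(-1) + 3(2) - 2(-1) + 3(0) = 6 ✓
  (2) -1 < 0 ✓
  (3) 0 > -1 ✓
  (4) y² = (2)² = 4, and 4 < 36 ✓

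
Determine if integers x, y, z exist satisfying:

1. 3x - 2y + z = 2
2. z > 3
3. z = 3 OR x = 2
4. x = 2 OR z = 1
Yes

Take x = 2, y = 4, z = 4. Substituting into each constraint:
  (1) 3(2) - 2(4) + 4 = 2 ✓
  (2) 4 > 3 ✓
  (3) x = 2, target 2 ✓ (second branch holds)
  (4) x = 2, target 2 ✓ (first branch holds)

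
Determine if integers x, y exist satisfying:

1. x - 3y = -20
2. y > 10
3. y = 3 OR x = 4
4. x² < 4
No

A contradictory subset is {x - 3y = -20, y > 10, y = 3 OR x = 4}. No integer assignment can satisfy these jointly:

  - x - 3y = -20: is a linear equation tying the variables together
  - y > 10: bounds one variable relative to a constant
  - y = 3 OR x = 4: forces a choice: either y = 3 or x = 4

Split on the disjunction (y = 3 OR x = 4):
  • If y = 3: this contradicts the bound y ≥ 11.
  • If x = 4: the equation forces y = 8, which contradicts the bound y ≥ 11.
Both branches are infeasible, so the system has no integer solution.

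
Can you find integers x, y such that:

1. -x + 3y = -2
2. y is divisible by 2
Yes

Take x = 2, y = 0. Substituting into each constraint:
  (1) (-2) + 3(0) = -2 ✓
  (2) 0 = 2 × 0, remainder 0 ✓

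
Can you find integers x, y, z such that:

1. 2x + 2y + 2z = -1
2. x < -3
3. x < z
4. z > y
No

Even the single constraint (2x + 2y + 2z = -1) is infeasible over the integers.

  - 2x + 2y + 2z = -1: every term on the left is divisible by 2, so the LHS ≡ 0 (mod 2), but the RHS -1 is not — no integer solution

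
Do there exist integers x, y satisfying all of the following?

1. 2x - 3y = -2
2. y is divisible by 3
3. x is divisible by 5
Yes

Take x = -10, y = -6. Substituting into each constraint:
  (1) 2(-10) - 3(-6) = -2 ✓
  (2) -6 = 3 × -2, remainder 0 ✓
  (3) -10 = 5 × -2, remainder 0 ✓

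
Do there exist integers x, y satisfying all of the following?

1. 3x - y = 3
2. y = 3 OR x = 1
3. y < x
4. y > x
No

A contradictory subset is {y < x, y > x}. No integer assignment can satisfy these jointly:

  - y < x: bounds one variable relative to another variable
  - y > x: bounds one variable relative to another variable

Direct contradiction: x > y and y > x cannot both hold.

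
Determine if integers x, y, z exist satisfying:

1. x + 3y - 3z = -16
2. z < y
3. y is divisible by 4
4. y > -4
Yes

Take x = -19, y = 0, z = -1. Substituting into each constraint:
  (1) (-19) + 3(0) - 3(-1) = -16 ✓
  (2) -1 < 0 ✓
  (3) 0 = 4 × 0, remainder 0 ✓
  (4) 0 > -4 ✓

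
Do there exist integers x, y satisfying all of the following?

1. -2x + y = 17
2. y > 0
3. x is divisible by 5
Yes

Take x = 0, y = 17. Substituting into each constraint:
  (1) -2(0) + 17 = 17 ✓
  (2) 17 > 0 ✓
  (3) 0 = 5 × 0, remainder 0 ✓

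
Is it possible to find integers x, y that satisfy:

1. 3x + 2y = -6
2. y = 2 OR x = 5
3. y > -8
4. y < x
No

The full constraint system is jointly infeasible over the integers. Each constraint and what it forces:

  - 3x + 2y = -6: is a linear equation tying the variables together
  - y = 2 OR x = 5: forces a choice: either y = 2 or x = 5
  - y > -8: bounds one variable relative to a constant
  - y < x: bounds one variable relative to another variable

Split on the disjunction (y = 2 OR x = 5):
  • If y = 2: with y = 2, every remaining term of the linear equation is divisible by 3, so the left side is ≡ 0 (mod 3); but the right side -10 ≡ 2 (mod 3). No integers can satisfy it.
  • If x = 5: with x = 5, every remaining term of the linear equation is divisible by 2, so the left side is ≡ 0 (mod 2); but the right side -21 ≡ 1 (mod 2). No integers can satisfy it.
Both branches are infeasible, so the system has no integer solution.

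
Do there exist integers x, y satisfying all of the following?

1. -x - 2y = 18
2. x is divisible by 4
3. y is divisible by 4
No

The full constraint system is jointly infeasible over the integers. Each constraint and what it forces:

  - -x - 2y = 18: is a linear equation tying the variables together
  - x is divisible by 4: restricts x to multiples of 4
  - y is divisible by 4: restricts y to multiples of 4

Modular obstruction: writing x = 4x' and writing y = 4y', every remaining term of the linear equation is divisible by 4, so the left side is ≡ 0 (mod 4); but the right side 18 ≡ 2 (mod 4). No integers can satisfy it.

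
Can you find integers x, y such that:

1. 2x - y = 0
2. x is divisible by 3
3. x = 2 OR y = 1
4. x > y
No

A contradictory subset is {2x - y = 0, x = 2 OR y = 1, x > y}. No integer assignment can satisfy these jointly:

  - 2x - y = 0: is a linear equation tying the variables together
  - x = 2 OR y = 1: forces a choice: either x = 2 or y = 1
  - x > y: bounds one variable relative to another variable

Split on the disjunction (x = 2 OR y = 1):
  • If x = 2: the equation forces y = 4, giving (x, y) = (2, 4), which violates x > y.
  • If y = 1: with y = 1, every remaining term of the linear equation is divisible by 2, so the left side is ≡ 0 (mod 2); but the right side 1 ≡ 1 (mod 2). No integers can satisfy it.
Both branches are infeasible, so the system has no integer solution.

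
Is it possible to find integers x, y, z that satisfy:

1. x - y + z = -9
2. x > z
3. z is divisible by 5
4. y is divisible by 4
Yes

Take x = 3, y = 12, z = 0. Substituting into each constraint:
  (1) 3 + (-12) + 0 = -9 ✓
  (2) 3 > 0 ✓
  (3) 0 = 5 × 0, remainder 0 ✓
  (4) 12 = 4 × 3, remainder 0 ✓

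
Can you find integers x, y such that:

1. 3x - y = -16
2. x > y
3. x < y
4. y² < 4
No

A contradictory subset is {x > y, x < y}. No integer assignment can satisfy these jointly:

  - x > y: bounds one variable relative to another variable
  - x < y: bounds one variable relative to another variable

Direct contradiction: x > y and y > x cannot both hold.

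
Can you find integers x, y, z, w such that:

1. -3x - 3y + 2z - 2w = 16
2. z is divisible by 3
Yes

Take x = 0, y = -6, z = 0, w = 1. Substituting into each constraint:
  (1) -3(0) - 3(-6) + 2(0) - 2(1) = 16 ✓
  (2) 0 = 3 × 0, remainder 0 ✓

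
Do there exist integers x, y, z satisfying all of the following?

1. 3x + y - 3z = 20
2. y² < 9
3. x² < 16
Yes

Take x = 0, y = 2, z = -6. Substituting into each constraint:
  (1) 3(0) + 2 - 3(-6) = 20 ✓
  (2) y² = (2)² = 4, and 4 < 9 ✓
  (3) x² = (0)² = 0, and 0 < 16 ✓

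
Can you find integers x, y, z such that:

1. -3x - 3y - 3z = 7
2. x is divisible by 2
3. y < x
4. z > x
No

Even the single constraint (-3x - 3y - 3z = 7) is infeasible over the integers.

  - -3x - 3y - 3z = 7: every term on the left is divisible by 3, so the LHS ≡ 0 (mod 3), but the RHS 7 is not — no integer solution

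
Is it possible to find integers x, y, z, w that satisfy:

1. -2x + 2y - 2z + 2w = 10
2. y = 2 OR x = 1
Yes

Take x = 1, y = 6, z = 0, w = 0. Substituting into each constraint:
  (1) -2(1) + 2(6) - 2(0) + 2(0) = 10 ✓
  (2) x = 1, target 1 ✓ (second branch holds)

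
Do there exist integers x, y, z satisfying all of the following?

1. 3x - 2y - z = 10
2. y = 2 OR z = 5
Yes

Take x = 7, y = 2, z = 7. Substituting into each constraint:
  (1) 3(7) - 2(2) + (-7) = 10 ✓
  (2) y = 2, target 2 ✓ (first branch holds)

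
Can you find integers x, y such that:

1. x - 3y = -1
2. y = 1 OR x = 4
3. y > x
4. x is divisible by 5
No

A contradictory subset is {x - 3y = -1, y = 1 OR x = 4, y > x}. No integer assignment can satisfy these jointly:

  - x - 3y = -1: is a linear equation tying the variables together
  - y = 1 OR x = 4: forces a choice: either y = 1 or x = 4
  - y > x: bounds one variable relative to another variable

Split on the disjunction (y = 1 OR x = 4):
  • If y = 1: the equation forces x = 2, giving (y, x) = (1, 2), which violates y > x.
  • If x = 4: with x = 4, every remaining term of the linear equation is divisible by 3, so the left side is ≡ 0 (mod 3); but the right side -5 ≡ 1 (mod 3). No integers can satisfy it.
Both branches are infeasible, so the system has no integer solution.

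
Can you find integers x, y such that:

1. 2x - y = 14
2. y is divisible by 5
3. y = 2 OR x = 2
Yes

Take x = 2, y = -10. Substituting into each constraint:
  (1) 2(2) + 10 = 14 ✓
  (2) -10 = 5 × -2, remainder 0 ✓
  (3) x = 2, target 2 ✓ (second branch holds)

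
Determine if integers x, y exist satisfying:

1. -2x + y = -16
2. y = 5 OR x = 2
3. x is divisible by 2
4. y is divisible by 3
Yes

Take x = 2, y = -12. Substituting into each constraint:
  (1) -2(2) + (-12) = -16 ✓
  (2) x = 2, target 2 ✓ (second branch holds)
  (3) 2 = 2 × 1, remainder 0 ✓
  (4) -12 = 3 × -4, remainder 0 ✓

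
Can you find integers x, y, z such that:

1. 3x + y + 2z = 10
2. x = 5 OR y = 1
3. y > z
Yes

Take x = 5, y = -1, z = -2. Substituting into each constraint:
  (1) 3(5) + (-1) + 2(-2) = 10 ✓
  (2) x = 5, target 5 ✓ (first branch holds)
  (3) -1 > -2 ✓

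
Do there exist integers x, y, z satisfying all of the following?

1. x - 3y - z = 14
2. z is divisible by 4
Yes

Take x = 14, y = 0, z = 0. Substituting into each constraint:
  (1) 14 - 3(0) + 0 = 14 ✓
  (2) 0 = 4 × 0, remainder 0 ✓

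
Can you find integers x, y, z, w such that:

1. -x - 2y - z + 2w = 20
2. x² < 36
Yes

Take x = 0, y = 0, z = -20, w = 0. Substituting into each constraint:
  (1) 0 - 2(0) + 20 + 2(0) = 20 ✓
  (2) x² = (0)² = 0, and 0 < 36 ✓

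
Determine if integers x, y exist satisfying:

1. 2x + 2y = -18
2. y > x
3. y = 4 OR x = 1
Yes

Take x = -13, y = 4. Substituting into each constraint:
  (1) 2(-13) + 2(4) = -18 ✓
  (2) 4 > -13 ✓
  (3) y = 4, target 4 ✓ (first branch holds)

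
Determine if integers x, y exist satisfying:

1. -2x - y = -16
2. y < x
Yes

Take x = 6, y = 4. Substituting into each constraint:
  (1) -2(6) + (-4) = -16 ✓
  (2) 4 < 6 ✓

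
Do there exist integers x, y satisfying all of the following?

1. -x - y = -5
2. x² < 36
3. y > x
Yes

Take x = 2, y = 3. Substituting into each constraint:
  (1) (-2) + (-3) = -5 ✓
  (2) x² = (2)² = 4, and 4 < 36 ✓
  (3) 3 > 2 ✓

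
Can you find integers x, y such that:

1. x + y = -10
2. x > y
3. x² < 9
Yes

Take x = 0, y = -10. Substituting into each constraint:
  (1) 0 + (-10) = -10 ✓
  (2) 0 > -10 ✓
  (3) x² = (0)² = 0, and 0 < 9 ✓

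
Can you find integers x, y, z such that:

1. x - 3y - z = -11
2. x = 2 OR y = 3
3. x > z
Yes

Take x = 2, y = 4, z = 1. Substituting into each constraint:
  (1) 2 - 3(4) + (-1) = -11 ✓
  (2) x = 2, target 2 ✓ (first branch holds)
  (3) 2 > 1 ✓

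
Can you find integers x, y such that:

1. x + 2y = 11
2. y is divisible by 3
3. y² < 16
Yes

Take x = 11, y = 0. Substituting into each constraint:
  (1) 11 + 2(0) = 11 ✓
  (2) 0 = 3 × 0, remainder 0 ✓
  (3) y² = (0)² = 0, and 0 < 16 ✓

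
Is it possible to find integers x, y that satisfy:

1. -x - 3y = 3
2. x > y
Yes

Take x = 0, y = -1. Substituting into each constraint:
  (1) 0 - 3(-1) = 3 ✓
  (2) 0 > -1 ✓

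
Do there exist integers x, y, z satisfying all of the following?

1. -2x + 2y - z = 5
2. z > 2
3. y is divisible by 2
Yes

Take x = -4, y = 0, z = 3. Substituting into each constraint:
  (1) -2(-4) + 2(0) + (-3) = 5 ✓
  (2) 3 > 2 ✓
  (3) 0 = 2 × 0, remainder 0 ✓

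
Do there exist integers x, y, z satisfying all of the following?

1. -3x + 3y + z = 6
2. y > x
Yes

Take x = -1, y = 0, z = 3. Substituting into each constraint:
  (1) -3(-1) + 3(0) + 3 = 6 ✓
  (2) 0 > -1 ✓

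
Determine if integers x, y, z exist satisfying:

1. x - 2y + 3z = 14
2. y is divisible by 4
Yes

Take x = 2, y = 0, z = 4. Substituting into each constraint:
  (1) 2 - 2(0) + 3(4) = 14 ✓
  (2) 0 = 4 × 0, remainder 0 ✓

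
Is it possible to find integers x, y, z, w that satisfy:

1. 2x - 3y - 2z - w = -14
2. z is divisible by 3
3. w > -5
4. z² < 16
Yes

Take x = 0, y = 4, z = 0, w = 2. Substituting into each constraint:
  (1) 2(0) - 3(4) - 2(0) + (-2) = -14 ✓
  (2) 0 = 3 × 0, remainder 0 ✓
  (3) 2 > -5 ✓
  (4) z² = (0)² = 0, and 0 < 16 ✓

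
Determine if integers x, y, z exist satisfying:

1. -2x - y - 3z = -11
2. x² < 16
Yes

Take x = 0, y = 11, z = 0. Substituting into each constraint:
  (1) -2(0) + (-11) - 3(0) = -11 ✓
  (2) x² = (0)² = 0, and 0 < 16 ✓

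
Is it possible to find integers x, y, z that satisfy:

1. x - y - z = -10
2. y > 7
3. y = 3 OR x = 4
Yes

Take x = 4, y = 14, z = 0. Substituting into each constraint:
  (1) 4 + (-14) + 0 = -10 ✓
  (2) 14 > 7 ✓
  (3) x = 4, target 4 ✓ (second branch holds)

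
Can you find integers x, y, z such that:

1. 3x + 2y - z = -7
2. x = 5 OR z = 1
Yes

Take x = 5, y = 0, z = 22. Substituting into each constraint:
  (1) 3(5) + 2(0) + (-22) = -7 ✓
  (2) x = 5, target 5 ✓ (first branch holds)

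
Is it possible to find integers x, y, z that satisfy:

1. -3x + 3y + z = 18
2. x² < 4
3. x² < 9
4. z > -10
Yes

Take x = 0, y = 0, z = 18. Substituting into each constraint:
  (1) -3(0) + 3(0) + 18 = 18 ✓
  (2) x² = (0)² = 0, and 0 < 4 ✓
  (3) x² = (0)² = 0, and 0 < 9 ✓
  (4) 18 > -10 ✓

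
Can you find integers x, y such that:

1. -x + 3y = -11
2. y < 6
Yes

Take x = 2, y = -3. Substituting into each constraint:
  (1) (-2) + 3(-3) = -11 ✓
  (2) -3 < 6 ✓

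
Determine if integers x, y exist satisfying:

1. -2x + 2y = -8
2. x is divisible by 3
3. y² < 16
Yes

Take x = 6, y = 2. Substituting into each constraint:
  (1) -2(6) + 2(2) = -8 ✓
  (2) 6 = 3 × 2, remainder 0 ✓
  (3) y² = (2)² = 4, and 4 < 16 ✓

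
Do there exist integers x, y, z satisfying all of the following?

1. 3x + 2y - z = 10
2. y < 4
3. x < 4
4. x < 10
Yes

Take x = 0, y = 3, z = -4. Substituting into each constraint:
  (1) 3(0) + 2(3) + 4 = 10 ✓
  (2) 3 < 4 ✓
  (3) 0 < 4 ✓
  (4) 0 < 10 ✓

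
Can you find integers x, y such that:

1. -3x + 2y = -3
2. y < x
Yes

Take x = 1, y = 0. Substituting into each constraint:
  (1) -3(1) + 2(0) = -3 ✓
  (2) 0 < 1 ✓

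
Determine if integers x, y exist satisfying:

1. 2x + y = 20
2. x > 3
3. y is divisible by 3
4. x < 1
No

A contradictory subset is {x > 3, x < 1}. No integer assignment can satisfy these jointly:

  - x > 3: bounds one variable relative to a constant
  - x < 1: bounds one variable relative to a constant

Direct contradiction: the bounds on x require x ≥ 4 and x ≤ 0 simultaneously, which is empty.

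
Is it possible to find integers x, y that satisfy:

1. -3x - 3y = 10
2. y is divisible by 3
No

Even the single constraint (-3x - 3y = 10) is infeasible over the integers.

  - -3x - 3y = 10: every term on the left is divisible by 3, so the LHS ≡ 0 (mod 3), but the RHS 10 is not — no integer solution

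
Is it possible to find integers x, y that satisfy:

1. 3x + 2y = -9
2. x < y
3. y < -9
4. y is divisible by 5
No

A contradictory subset is {3x + 2y = -9, x < y, y < -9}. No integer assignment can satisfy these jointly:

  - 3x + 2y = -9: is a linear equation tying the variables together
  - x < y: bounds one variable relative to another variable
  - y < -9: bounds one variable relative to a constant

Propagating the comparison: x < y and y ≤ -10 give x ≤ -11. Range argument: with x ∈ [−∞, -11], y ∈ [−∞, -10], the left side of the equation is at most -53, but the right side is -9 > -53. No integer solution exists.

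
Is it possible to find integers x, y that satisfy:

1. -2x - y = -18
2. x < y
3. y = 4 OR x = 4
Yes

Take x = 4, y = 10. Substituting into each constraint:
  (1) -2(4) + (-10) = -18 ✓
  (2) 4 < 10 ✓
  (3) x = 4, target 4 ✓ (second branch holds)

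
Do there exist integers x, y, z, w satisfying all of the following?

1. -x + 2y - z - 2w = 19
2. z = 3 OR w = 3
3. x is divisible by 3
Yes

Take x = 0, y = 0, z = -25, w = 3. Substituting into each constraint:
  (1) 0 + 2(0) + 25 - 2(3) = 19 ✓
  (2) w = 3, target 3 ✓ (second branch holds)
  (3) 0 = 3 × 0, remainder 0 ✓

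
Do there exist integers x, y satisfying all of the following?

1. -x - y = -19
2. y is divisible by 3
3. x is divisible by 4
Yes

Take x = 16, y = 3. Substituting into each constraint:
  (1) (-16) + (-3) = -19 ✓
  (2) 3 = 3 × 1, remainder 0 ✓
  (3) 16 = 4 × 4, remainder 0 ✓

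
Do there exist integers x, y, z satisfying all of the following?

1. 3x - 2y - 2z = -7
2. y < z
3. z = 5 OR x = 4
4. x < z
Yes

Take x = 3, y = 3, z = 5. Substituting into each constraint:
  (1) 3(3) - 2(3) - 2(5) = -7 ✓
  (2) 3 < 5 ✓
  (3) z = 5, target 5 ✓ (first branch holds)
  (4) 3 < 5 ✓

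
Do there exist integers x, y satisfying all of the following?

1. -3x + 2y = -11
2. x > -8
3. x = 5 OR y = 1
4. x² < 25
No

A contradictory subset is {-3x + 2y = -11, x = 5 OR y = 1, x² < 25}. No integer assignment can satisfy these jointly:

  - -3x + 2y = -11: is a linear equation tying the variables together
  - x = 5 OR y = 1: forces a choice: either x = 5 or y = 1
  - x² < 25: restricts x to |x| ≤ 4

Split on the disjunction (x = 5 OR y = 1):
  • If x = 5: this contradicts x² < 25, which requires |x| ≤ 4.
  • If y = 1: with y = 1, every remaining term of the linear equation is divisible by 3, so the left side is ≡ 0 (mod 3); but the right side -13 ≡ 2 (mod 3). No integers can satisfy it.
Both branches are infeasible, so the system has no integer solution.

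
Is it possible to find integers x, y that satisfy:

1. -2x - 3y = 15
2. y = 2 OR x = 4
No

The full constraint system is jointly infeasible over the integers. Each constraint and what it forces:

  - -2x - 3y = 15: is a linear equation tying the variables together
  - y = 2 OR x = 4: forces a choice: either y = 2 or x = 4

Split on the disjunction (y = 2 OR x = 4):
  • If y = 2: with y = 2, every remaining term of the linear equation is divisible by 2, so the left side is ≡ 0 (mod 2); but the right side 21 ≡ 1 (mod 2). No integers can satisfy it.
  • If x = 4: with x = 4, every remaining term of the linear equation is divisible by 3, so the left side is ≡ 0 (mod 3); but the right side 23 ≡ 2 (mod 3). No integers can satisfy it.
Both branches are infeasible, so the system has no integer solution.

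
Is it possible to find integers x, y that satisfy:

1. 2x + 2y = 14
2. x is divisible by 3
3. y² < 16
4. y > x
No

A contradictory subset is {2x + 2y = 14, y² < 16, y > x}. No integer assignment can satisfy these jointly:

  - 2x + 2y = 14: is a linear equation tying the variables together
  - y² < 16: restricts y to |y| ≤ 3
  - y > x: bounds one variable relative to another variable

Propagating the comparison: x < y and y ≤ 3 give x ≤ 2. Range argument: with x ∈ [−∞, 2], y ∈ [-3, 3], the left side of the equation is at most 10, but the right side is 14 > 10. No integer solution exists.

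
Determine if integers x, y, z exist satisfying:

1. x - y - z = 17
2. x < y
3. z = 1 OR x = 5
Yes

Take x = 5, y = 6, z = -18. Substituting into each constraint:
  (1) 5 + (-6) + 18 = 17 ✓
  (2) 5 < 6 ✓
  (3) x = 5, target 5 ✓ (second branch holds)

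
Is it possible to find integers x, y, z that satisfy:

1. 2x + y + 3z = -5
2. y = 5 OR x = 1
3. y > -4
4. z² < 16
Yes

Take x = -5, y = 5, z = 0. Substituting into each constraint:
  (1) 2(-5) + 5 + 3(0) = -5 ✓
  (2) y = 5, target 5 ✓ (first branch holds)
  (3) 5 > -4 ✓
  (4) z² = (0)² = 0, and 0 < 16 ✓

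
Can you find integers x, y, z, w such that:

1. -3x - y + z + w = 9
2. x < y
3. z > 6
Yes

Take x = -1, y = 0, z = 7, w = -1. Substituting into each constraint:
  (1) -3(-1) + 0 + 7 + (-1) = 9 ✓
  (2) -1 < 0 ✓
  (3) 7 > 6 ✓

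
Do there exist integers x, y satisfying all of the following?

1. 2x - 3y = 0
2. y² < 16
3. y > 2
No

The full constraint system is jointly infeasible over the integers. Each constraint and what it forces:

  - 2x - 3y = 0: is a linear equation tying the variables together
  - y² < 16: restricts y to |y| ≤ 3
  - y > 2: bounds one variable relative to a constant

The bounds confine y to {3}. For each value, substitute into the equation:
  • y = 3: the equation gives 2x = 9, so x would not be an integer.
Every case fails, so no integer solution exists.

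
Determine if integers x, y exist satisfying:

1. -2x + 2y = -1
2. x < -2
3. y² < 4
No

Even the single constraint (-2x + 2y = -1) is infeasible over the integers.

  - -2x + 2y = -1: every term on the left is divisible by 2, so the LHS ≡ 0 (mod 2), but the RHS -1 is not — no integer solution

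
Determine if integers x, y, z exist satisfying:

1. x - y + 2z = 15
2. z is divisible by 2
Yes

Take x = 15, y = 0, z = 0. Substituting into each constraint:
  (1) 15 + 0 + 2(0) = 15 ✓
  (2) 0 = 2 × 0, remainder 0 ✓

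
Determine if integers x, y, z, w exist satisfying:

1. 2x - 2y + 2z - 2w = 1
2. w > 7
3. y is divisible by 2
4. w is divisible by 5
No

Even the single constraint (2x - 2y + 2z - 2w = 1) is infeasible over the integers.

  - 2x - 2y + 2z - 2w = 1: every term on the left is divisible by 2, so the LHS ≡ 0 (mod 2), but the RHS 1 is not — no integer solution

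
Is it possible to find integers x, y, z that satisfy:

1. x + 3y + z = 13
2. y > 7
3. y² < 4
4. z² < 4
No

A contradictory subset is {y > 7, y² < 4}. No integer assignment can satisfy these jointly:

  - y > 7: bounds one variable relative to a constant
  - y² < 4: restricts y to |y| ≤ 1

Direct contradiction: the bounds on y require y ≥ 8 and y ≤ 1 simultaneously, which is empty.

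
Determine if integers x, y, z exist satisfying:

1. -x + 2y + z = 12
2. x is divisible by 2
Yes

Take x = 0, y = 0, z = 12. Substituting into each constraint:
  (1) 0 + 2(0) + 12 = 12 ✓
  (2) 0 = 2 × 0, remainder 0 ✓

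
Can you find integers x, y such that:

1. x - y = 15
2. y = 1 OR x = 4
Yes

Take x = 4, y = -11. Substituting into each constraint:
  (1) 4 + 11 = 15 ✓
  (2) x = 4, target 4 ✓ (second branch holds)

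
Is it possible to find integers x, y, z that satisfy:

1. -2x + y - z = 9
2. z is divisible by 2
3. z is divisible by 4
Yes

Take x = -4, y = 1, z = 0. Substituting into each constraint:
  (1) -2(-4) + 1 + 0 = 9 ✓
  (2) 0 = 2 × 0, remainder 0 ✓
  (3) 0 = 4 × 0, remainder 0 ✓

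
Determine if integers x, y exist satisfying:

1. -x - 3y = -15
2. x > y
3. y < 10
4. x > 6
Yes

Take x = 9, y = 2. Substituting into each constraint:
  (1) (-9) - 3(2) = -15 ✓
  (2) 9 > 2 ✓
  (3) 2 < 10 ✓
  (4) 9 > 6 ✓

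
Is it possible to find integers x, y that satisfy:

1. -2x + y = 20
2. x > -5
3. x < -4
No

A contradictory subset is {x > -5, x < -4}. No integer assignment can satisfy these jointly:

  - x > -5: bounds one variable relative to a constant
  - x < -4: bounds one variable relative to a constant

Direct contradiction: the bounds on x require x ≥ -4 and x ≤ -5 simultaneously, which is empty.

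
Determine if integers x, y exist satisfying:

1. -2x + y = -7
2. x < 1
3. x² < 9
Yes

Take x = 0, y = -7. Substituting into each constraint:
  (1) -2(0) + (-7) = -7 ✓
  (2) 0 < 1 ✓
  (3) x² = (0)² = 0, and 0 < 9 ✓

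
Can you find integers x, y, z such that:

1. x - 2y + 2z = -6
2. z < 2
Yes

Take x = -6, y = 0, z = 0. Substituting into each constraint:
  (1) (-6) - 2(0) + 2(0) = -6 ✓
  (2) 0 < 2 ✓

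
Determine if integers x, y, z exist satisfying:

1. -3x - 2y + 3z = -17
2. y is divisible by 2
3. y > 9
Yes

Take x = 0, y = 10, z = 1. Substituting into each constraint:
  (1) -3(0) - 2(10) + 3(1) = -17 ✓
  (2) 10 = 2 × 5, remainder 0 ✓
  (3) 10 > 9 ✓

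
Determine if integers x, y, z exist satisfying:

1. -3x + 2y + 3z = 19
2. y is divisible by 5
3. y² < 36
Yes

Take x = -2, y = 5, z = 1. Substituting into each constraint:
  (1) -3(-2) + 2(5) + 3(1) = 19 ✓
  (2) 5 = 5 × 1, remainder 0 ✓
  (3) y² = (5)² = 25, and 25 < 36 ✓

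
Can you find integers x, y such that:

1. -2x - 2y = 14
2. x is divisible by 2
Yes

Take x = 0, y = -7. Substituting into each constraint:
  (1) -2(0) - 2(-7) = 14 ✓
  (2) 0 = 2 × 0, remainder 0 ✓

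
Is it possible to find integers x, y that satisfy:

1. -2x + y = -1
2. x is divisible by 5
Yes

Take x = 0, y = -1. Substituting into each constraint:
  (1) -2(0) + (-1) = -1 ✓
  (2) 0 = 5 × 0, remainder 0 ✓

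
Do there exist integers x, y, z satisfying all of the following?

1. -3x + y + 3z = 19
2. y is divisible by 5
Yes

Take x = 1, y = 25, z = -1. Substituting into each constraint:
  (1) -3(1) + 25 + 3(-1) = 19 ✓
  (2) 25 = 5 × 5, remainder 0 ✓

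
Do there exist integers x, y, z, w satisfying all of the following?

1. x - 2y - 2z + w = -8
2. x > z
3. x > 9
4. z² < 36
Yes

Take x = 10, y = 0, z = 0, w = -18. Substituting into each constraint:
  (1) 10 - 2(0) - 2(0) + (-18) = -8 ✓
  (2) 10 > 0 ✓
  (3) 10 > 9 ✓
  (4) z² = (0)² = 0, and 0 < 36 ✓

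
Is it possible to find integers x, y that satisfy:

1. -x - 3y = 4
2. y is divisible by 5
Yes

Take x = -4, y = 0. Substituting into each constraint:
  (1) 4 - 3(0) = 4 ✓
  (2) 0 = 5 × 0, remainder 0 ✓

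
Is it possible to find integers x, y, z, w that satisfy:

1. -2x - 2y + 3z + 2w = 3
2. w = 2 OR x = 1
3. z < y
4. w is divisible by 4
Yes

Take x = 1, y = 0, z = -1, w = 4. Substituting into each constraint:
  (1) -2(1) - 2(0) + 3(-1) + 2(4) = 3 ✓
  (2) x = 1, target 1 ✓ (second branch holds)
  (3) -1 < 0 ✓
  (4) 4 = 4 × 1, remainder 0 ✓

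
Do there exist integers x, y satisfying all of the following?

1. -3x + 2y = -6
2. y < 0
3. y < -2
Yes

Take x = 0, y = -3. Substituting into each constraint:
  (1) -3(0) + 2(-3) = -6 ✓
  (2) -3 < 0 ✓
  (3) -3 < -2 ✓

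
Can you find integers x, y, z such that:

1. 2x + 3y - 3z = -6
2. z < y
Yes

Take x = -6, y = 2, z = 0. Substituting into each constraint:
  (1) 2(-6) + 3(2) - 3(0) = -6 ✓
  (2) 0 < 2 ✓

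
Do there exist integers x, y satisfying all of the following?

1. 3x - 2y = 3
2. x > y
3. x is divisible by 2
No

A contradictory subset is {3x - 2y = 3, x is divisible by 2}. No integer assignment can satisfy these jointly:

  - 3x - 2y = 3: is a linear equation tying the variables together
  - x is divisible by 2: restricts x to multiples of 2

Modular obstruction: writing x = 2x', every remaining term of the linear equation is divisible by 2, so the left side is ≡ 0 (mod 2); but the right side 3 ≡ 1 (mod 2). No integers can satisfy it.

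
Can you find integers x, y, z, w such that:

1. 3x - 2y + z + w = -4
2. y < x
Yes

Take x = 0, y = -1, z = -6, w = 0. Substituting into each constraint:
  (1) 3(0) - 2(-1) + (-6) + 0 = -4 ✓
  (2) -1 < 0 ✓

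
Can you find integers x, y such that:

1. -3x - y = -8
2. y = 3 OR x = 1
Yes

Take x = 1, y = 5. Substituting into each constraint:
  (1) -3(1) + (-5) = -8 ✓
  (2) x = 1, target 1 ✓ (second branch holds)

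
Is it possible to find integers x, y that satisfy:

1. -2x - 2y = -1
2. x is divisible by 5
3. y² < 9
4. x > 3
No

Even the single constraint (-2x - 2y = -1) is infeasible over the integers.

  - -2x - 2y = -1: every term on the left is divisible by 2, so the LHS ≡ 0 (mod 2), but the RHS -1 is not — no integer solution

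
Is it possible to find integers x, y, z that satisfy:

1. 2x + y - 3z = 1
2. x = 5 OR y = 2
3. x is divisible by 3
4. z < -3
No

A contradictory subset is {2x + y - 3z = 1, x = 5 OR y = 2, x is divisible by 3}. No integer assignment can satisfy these jointly:

  - 2x + y - 3z = 1: is a linear equation tying the variables together
  - x = 5 OR y = 2: forces a choice: either x = 5 or y = 2
  - x is divisible by 3: restricts x to multiples of 3

Split on the disjunction (x = 5 OR y = 2):
  • If x = 5: this contradicts the divisibility constraint — 5 is not a multiple of 3.
  • If y = 2: with y = 2, writing x = 3x', every remaining term of the linear equation is divisible by 3, so the left side is ≡ 0 (mod 3); but the right side -1 ≡ 2 (mod 3). No integers can satisfy it.
Both branches are infeasible, so the system has no integer solution.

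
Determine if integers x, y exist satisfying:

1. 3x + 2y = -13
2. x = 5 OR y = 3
Yes

Take x = 5, y = -14. Substituting into each constraint:
  (1) 3(5) + 2(-14) = -13 ✓
  (2) x = 5, target 5 ✓ (first branch holds)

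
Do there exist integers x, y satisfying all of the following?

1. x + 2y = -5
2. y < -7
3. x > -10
Yes

Take x = 11, y = -8. Substituting into each constraint:
  (1) 11 + 2(-8) = -5 ✓
  (2) -8 < -7 ✓
  (3) 11 > -10 ✓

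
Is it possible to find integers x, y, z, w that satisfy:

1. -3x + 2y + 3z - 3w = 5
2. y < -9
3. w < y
Yes

Take x = 0, y = -11, z = -3, w = -12. Substituting into each constraint:
  (1) -3(0) + 2(-11) + 3(-3) - 3(-12) = 5 ✓
  (2) -11 < -9 ✓
  (3) -12 < -11 ✓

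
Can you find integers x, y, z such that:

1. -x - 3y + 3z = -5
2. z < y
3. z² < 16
Yes

Take x = 2, y = 1, z = 0. Substituting into each constraint:
  (1) (-2) - 3(1) + 3(0) = -5 ✓
  (2) 0 < 1 ✓
  (3) z² = (0)² = 0, and 0 < 16 ✓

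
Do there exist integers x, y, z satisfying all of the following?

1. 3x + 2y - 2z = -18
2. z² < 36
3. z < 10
Yes

Take x = -6, y = 0, z = 0. Substituting into each constraint:
  (1) 3(-6) + 2(0) - 2(0) = -18 ✓
  (2) z² = (0)² = 0, and 0 < 36 ✓
  (3) 0 < 10 ✓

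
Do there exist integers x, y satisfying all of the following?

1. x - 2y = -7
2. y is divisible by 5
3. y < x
Yes

Take x = 13, y = 10. Substituting into each constraint:
  (1) 13 - 2(10) = -7 ✓
  (2) 10 = 5 × 2, remainder 0 ✓
  (3) 10 < 13 ✓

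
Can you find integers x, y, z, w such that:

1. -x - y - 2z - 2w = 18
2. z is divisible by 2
Yes

Take x = 0, y = 0, z = 0, w = -9. Substituting into each constraint:
  (1) 0 + 0 - 2(0) - 2(-9) = 18 ✓
  (2) 0 = 2 × 0, remainder 0 ✓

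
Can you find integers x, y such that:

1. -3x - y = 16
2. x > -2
Yes

Take x = -1, y = -13. Substituting into each constraint:
  (1) -3(-1) + 13 = 16 ✓
  (2) -1 > -2 ✓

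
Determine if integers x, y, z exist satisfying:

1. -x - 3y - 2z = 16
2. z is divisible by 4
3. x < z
Yes

Take x = -1, y = -5, z = 0. Substituting into each constraint:
  (1) 1 - 3(-5) - 2(0) = 16 ✓
  (2) 0 = 4 × 0, remainder 0 ✓
  (3) -1 < 0 ✓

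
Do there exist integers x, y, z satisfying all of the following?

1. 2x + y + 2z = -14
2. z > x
Yes

Take x = 0, y = -16, z = 1. Substituting into each constraint:
  (1) 2(0) + (-16) + 2(1) = -14 ✓
  (2) 1 > 0 ✓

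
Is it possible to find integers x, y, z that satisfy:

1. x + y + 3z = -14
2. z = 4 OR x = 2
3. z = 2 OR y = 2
Yes

Take x = 2, y = 2, z = -6. Substituting into each constraint:
  (1) 2 + 2 + 3(-6) = -14 ✓
  (2) x = 2, target 2 ✓ (second branch holds)
  (3) y = 2, target 2 ✓ (second branch holds)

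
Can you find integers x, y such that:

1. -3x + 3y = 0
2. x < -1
Yes

Take x = -2, y = -2. Substituting into each constraint:
  (1) -3(-2) + 3(-2) = 0 ✓
  (2) -2 < -1 ✓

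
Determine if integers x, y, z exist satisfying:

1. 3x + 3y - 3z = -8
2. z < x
No

Even the single constraint (3x + 3y - 3z = -8) is infeasible over the integers.

  - 3x + 3y - 3z = -8: every term on the left is divisible by 3, so the LHS ≡ 0 (mod 3), but the RHS -8 is not — no integer solution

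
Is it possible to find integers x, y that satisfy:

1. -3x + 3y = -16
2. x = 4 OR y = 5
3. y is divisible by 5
No

Even the single constraint (-3x + 3y = -16) is infeasible over the integers.

  - -3x + 3y = -16: every term on the left is divisible by 3, so the LHS ≡ 0 (mod 3), but the RHS -16 is not — no integer solution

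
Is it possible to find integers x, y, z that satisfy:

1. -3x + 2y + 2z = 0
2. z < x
Yes

Take x = 2, y = 2, z = 1. Substituting into each constraint:
  (1) -3(2) + 2(2) + 2(1) = 0 ✓
  (2) 1 < 2 ✓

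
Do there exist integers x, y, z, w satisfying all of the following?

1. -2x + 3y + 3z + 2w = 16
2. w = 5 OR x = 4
Yes

Take x = 4, y = 8, z = 0, w = 0. Substituting into each constraint:
  (1) -2(4) + 3(8) + 3(0) + 2(0) = 16 ✓
  (2) x = 4, target 4 ✓ (second branch holds)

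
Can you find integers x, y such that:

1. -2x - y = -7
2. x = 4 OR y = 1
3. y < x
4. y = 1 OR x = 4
Yes

Take x = 3, y = 1. Substituting into each constraint:
  (1) -2(3) + (-1) = -7 ✓
  (2) y = 1, target 1 ✓ (second branch holds)
  (3) 1 < 3 ✓
  (4) y = 1, target 1 ✓ (first branch holds)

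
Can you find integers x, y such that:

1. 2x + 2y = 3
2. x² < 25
No

Even the single constraint (2x + 2y = 3) is infeasible over the integers.

  - 2x + 2y = 3: every term on the left is divisible by 2, so the LHS ≡ 0 (mod 2), but the RHS 3 is not — no integer solution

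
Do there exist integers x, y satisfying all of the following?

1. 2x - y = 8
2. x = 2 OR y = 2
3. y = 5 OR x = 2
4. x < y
No

A contradictory subset is {2x - y = 8, x = 2 OR y = 2, x < y}. No integer assignment can satisfy these jointly:

  - 2x - y = 8: is a linear equation tying the variables together
  - x = 2 OR y = 2: forces a choice: either x = 2 or y = 2
  - x < y: bounds one variable relative to another variable

Split on the disjunction (x = 2 OR y = 2):
  • If x = 2: the equation forces y = -4, giving (x, y) = (2, -4), which violates y > x.
  • If y = 2: the equation forces x = 5, giving (y, x) = (2, 5), which violates y > x.
Both branches are infeasible, so the system has no integer solution.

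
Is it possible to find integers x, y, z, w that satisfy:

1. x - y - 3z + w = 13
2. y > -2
Yes

Take x = 0, y = 0, z = 0, w = 13. Substituting into each constraint:
  (1) 0 + 0 - 3(0) + 13 = 13 ✓
  (2) 0 > -2 ✓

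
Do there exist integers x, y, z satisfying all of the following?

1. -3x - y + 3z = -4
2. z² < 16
Yes

Take x = 0, y = 1, z = -1. Substituting into each constraint:
  (1) -3(0) + (-1) + 3(-1) = -4 ✓
  (2) z² = (-1)² = 1, and 1 < 16 ✓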